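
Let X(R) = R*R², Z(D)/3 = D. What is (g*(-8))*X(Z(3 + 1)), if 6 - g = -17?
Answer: -317952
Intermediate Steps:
g = 23 (g = 6 - 1*(-17) = 6 + 17 = 23)
Z(D) = 3*D
X(R) = R³
(g*(-8))*X(Z(3 + 1)) = (23*(-8))*(3*(3 + 1))³ = -184*(3*4)³ = -184*12³ = -184*1728 = -317952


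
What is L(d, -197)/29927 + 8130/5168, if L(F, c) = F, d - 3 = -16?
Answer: 121619663/77331368 ≈ 1.5727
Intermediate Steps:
d = -13 (d = 3 - 16 = -13)
L(d, -197)/29927 + 8130/5168 = -13/29927 + 8130/5168 = -13*1/29927 + 8130*(1/5168) = -13/29927 + 4065/2584 = 121619663/77331368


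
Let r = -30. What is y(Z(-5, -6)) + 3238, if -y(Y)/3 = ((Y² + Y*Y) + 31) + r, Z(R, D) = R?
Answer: 3085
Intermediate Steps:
y(Y) = -3 - 6*Y² (y(Y) = -3*(((Y² + Y*Y) + 31) - 30) = -3*(((Y² + Y²) + 31) - 30) = -3*((2*Y² + 31) - 30) = -3*((31 + 2*Y²) - 30) = -3*(1 + 2*Y²) = -3 - 6*Y²)
y(Z(-5, -6)) + 3238 = (-3 - 6*(-5)²) + 3238 = (-3 - 6*25) + 3238 = (-3 - 150) + 3238 = -153 + 3238 = 3085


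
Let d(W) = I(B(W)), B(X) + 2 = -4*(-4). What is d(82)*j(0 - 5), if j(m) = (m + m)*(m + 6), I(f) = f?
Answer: -140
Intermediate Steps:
B(X) = 14 (B(X) = -2 - 4*(-4) = -2 + 16 = 14)
j(m) = 2*m*(6 + m) (j(m) = (2*m)*(6 + m) = 2*m*(6 + m))
d(W) = 14
d(82)*j(0 - 5) = 14*(2*(0 - 5)*(6 + (0 - 5))) = 14*(2*(-5)*(6 - 5)) = 14*(2*(-5)*1) = 14*(-10) = -140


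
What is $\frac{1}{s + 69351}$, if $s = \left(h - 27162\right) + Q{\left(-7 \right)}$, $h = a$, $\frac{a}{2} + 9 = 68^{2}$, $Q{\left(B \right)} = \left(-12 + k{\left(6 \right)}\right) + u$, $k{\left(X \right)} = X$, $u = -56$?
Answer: $\frac{1}{51357} \approx 1.9472 \cdot 10^{-5}$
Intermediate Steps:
$Q{\left(B \right)} = -62$ ($Q{\left(B \right)} = \left(-12 + 6\right) - 56 = -6 - 56 = -62$)
$a = 9230$ ($a = -18 + 2 \cdot 68^{2} = -18 + 2 \cdot 4624 = -18 + 9248 = 9230$)
$h = 9230$
$s = -17994$ ($s = \left(9230 - 27162\right) - 62 = -17932 - 62 = -17994$)
$\frac{1}{s + 69351} = \frac{1}{-17994 + 69351} = \frac{1}{51357}$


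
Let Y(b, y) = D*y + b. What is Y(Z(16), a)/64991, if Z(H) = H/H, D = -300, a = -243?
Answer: 72901/64991 ≈ 1.1217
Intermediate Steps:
Z(H) = 1
Y(b, y) = b - 300*y (Y(b, y) = -300*y + b = b - 300*y)
Y(Z(16), a)/64991 = (1 - 300*(-243))/64991 = (1 + 72900)*(1/64991) = 72901*(1/64991) = 72901/64991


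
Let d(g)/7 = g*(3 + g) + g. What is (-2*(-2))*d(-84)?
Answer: 188160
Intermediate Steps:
d(g) = 7*g + 7*g*(3 + g) (d(g) = 7*(g*(3 + g) + g) = 7*(g + g*(3 + g)) = 7*g + 7*g*(3 + g))
(-2*(-2))*d(-84) = (-2*(-2))*(7*(-84)*(4 - 84)) = 4*(7*(-84)*(-80)) = 4*47040 = 188160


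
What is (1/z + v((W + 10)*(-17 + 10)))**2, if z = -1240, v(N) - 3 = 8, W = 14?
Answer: 186022321/1537600 ≈ 120.98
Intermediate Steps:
v(N) = 11 (v(N) = 3 + 8 = 11)
(1/z + v((W + 10)*(-17 + 10)))**2 = (1/(-1240) + 11)**2 = (-1/1240 + 11)**2 = (13639/1240)**2 = 186022321/1537600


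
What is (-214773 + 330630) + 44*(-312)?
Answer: 102129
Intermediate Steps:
(-214773 + 330630) + 44*(-312) = 115857 - 13728 = 102129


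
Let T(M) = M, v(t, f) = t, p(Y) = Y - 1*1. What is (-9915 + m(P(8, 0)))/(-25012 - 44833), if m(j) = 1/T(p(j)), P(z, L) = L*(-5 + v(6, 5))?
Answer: 9916/69845 ≈ 0.14197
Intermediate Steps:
p(Y) = -1 + Y (p(Y) = Y - 1 = -1 + Y)
P(z, L) = L (P(z, L) = L*(-5 + 6) = L*1 = L)
m(j) = 1/(-1 + j)
(-9915 + m(P(8, 0)))/(-25012 - 44833) = (-9915 + 1/(-1 + 0))/(-25012 - 44833) = (-9915 + 1/(-1))/(-69845) = (-9915 - 1)*(-1/69845) = -9916*(-1/69845) = 9916/69845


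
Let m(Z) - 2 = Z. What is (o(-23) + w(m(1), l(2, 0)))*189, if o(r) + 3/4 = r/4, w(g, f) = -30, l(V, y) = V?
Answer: -13797/2 ≈ -6898.5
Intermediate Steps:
m(Z) = 2 + Z
o(r) = -¾ + r/4
(o(-23) + w(m(1), l(2, 0)))*189 = ((-¾ + (¼)*(-23)) - 30)*189 = ((-¾ - 23/4) - 30)*189 = (-13/2 - 30)*189 = -73/2*189 = -13797/2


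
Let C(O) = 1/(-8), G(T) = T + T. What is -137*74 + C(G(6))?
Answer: -81105/8 ≈ -10138.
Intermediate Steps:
G(T) = 2*T
C(O) = -1/8
-137*74 + C(G(6)) = -137*74 - 1/8 = -10138 - 1/8 = -81105/8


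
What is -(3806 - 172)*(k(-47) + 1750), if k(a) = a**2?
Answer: -14387006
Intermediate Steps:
-(3806 - 172)*(k(-47) + 1750) = -(3806 - 172)*((-47)**2 + 1750) = -3634*(2209 + 1750) = -3634*3959 = -1*14387006 = -14387006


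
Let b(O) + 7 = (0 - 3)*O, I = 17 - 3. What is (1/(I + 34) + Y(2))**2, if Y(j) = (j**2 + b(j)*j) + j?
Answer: 919681/2304 ≈ 399.17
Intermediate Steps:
I = 14
b(O) = -7 - 3*O (b(O) = -7 + (0 - 3)*O = -7 - 3*O)
Y(j) = j + j**2 + j*(-7 - 3*j) (Y(j) = (j**2 + (-7 - 3*j)*j) + j = (j**2 + j*(-7 - 3*j)) + j = j + j**2 + j*(-7 - 3*j))
(1/(I + 34) + Y(2))**2 = (1/(14 + 34) + 2*2*(-3 - 1*2))**2 = (1/48 + 2*2*(-3 - 2))**2 = (1/48 + 2*2*(-5))**2 = (1/48 - 20)**2 = (-959/48)**2 = 919681/2304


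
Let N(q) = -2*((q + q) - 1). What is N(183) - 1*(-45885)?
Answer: 45155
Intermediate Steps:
N(q) = 2 - 4*q (N(q) = -2*(2*q - 1) = -2*(-1 + 2*q) = 2 - 4*q)
N(183) - 1*(-45885) = (2 - 4*183) - 1*(-45885) = (2 - 732) + 45885 = -730 + 45885 = 45155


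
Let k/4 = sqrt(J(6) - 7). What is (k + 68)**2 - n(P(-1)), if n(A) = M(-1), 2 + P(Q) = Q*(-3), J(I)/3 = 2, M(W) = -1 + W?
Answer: 4610 + 544*I ≈ 4610.0 + 544.0*I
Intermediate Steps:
J(I) = 6 (J(I) = 3*2 = 6)
k = 4*I (k = 4*sqrt(6 - 7) = 4*sqrt(-1) = 4*I ≈ 4.0*I)
P(Q) = -2 - 3*Q (P(Q) = -2 + Q*(-3) = -2 - 3*Q)
n(A) = -2 (n(A) = -1 - 1 = -2)
(k + 68)**2 - n(P(-1)) = (4*I + 68)**2 - 1*(-2) = (68 + 4*I)**2 + 2 = 2 + (68 + 4*I)**2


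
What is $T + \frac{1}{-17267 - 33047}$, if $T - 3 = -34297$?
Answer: $- \frac{1725468317}{50314} \approx -34294.0$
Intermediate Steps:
$T = -34294$ ($T = 3 - 34297 = -34294$)
$T + \frac{1}{-17267 - 33047} = -34294 + \frac{1}{-17267 - 33047} = -34294 + \frac{1}{-50314} = -34294 - \frac{1}{50314} = - \frac{1725468317}{50314}$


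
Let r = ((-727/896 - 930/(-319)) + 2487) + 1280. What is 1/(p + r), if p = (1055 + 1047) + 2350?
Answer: 285824/2349788823 ≈ 0.00012164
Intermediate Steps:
r = 1077300375/285824 (r = ((-727*1/896 - 930*(-1/319)) + 2487) + 1280 = ((-727/896 + 930/319) + 2487) + 1280 = (601367/285824 + 2487) + 1280 = 711445655/285824 + 1280 = 1077300375/285824 ≈ 3769.1)
p = 4452 (p = 2102 + 2350 = 4452)
1/(p + r) = 1/(4452 + 1077300375/285824) = 1/(2349788823/285824) = 285824/2349788823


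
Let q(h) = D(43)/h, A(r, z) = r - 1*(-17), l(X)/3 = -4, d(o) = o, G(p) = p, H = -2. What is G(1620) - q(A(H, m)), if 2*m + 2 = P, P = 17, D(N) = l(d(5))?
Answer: 8104/5 ≈ 1620.8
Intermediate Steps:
l(X) = -12 (l(X) = 3*(-4) = -12)
D(N) = -12
m = 15/2 (m = -1 + (½)*17 = -1 + 17/2 = 15/2 ≈ 7.5000)
A(r, z) = 17 + r (A(r, z) = r + 17 = 17 + r)
q(h) = -12/h
G(1620) - q(A(H, m)) = 1620 - (-12)/(17 - 2) = 1620 - (-12)/15 = 1620 - 1*(-⅘) = 1620 + ⅘ = 8104/5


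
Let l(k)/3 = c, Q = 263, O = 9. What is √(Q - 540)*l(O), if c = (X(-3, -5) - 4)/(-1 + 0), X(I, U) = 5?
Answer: -3*I*√277 ≈ -49.93*I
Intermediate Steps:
c = -1 (c = (5 - 4)/(-1 + 0) = 1/(-1) = 1*(-1) = -1)
l(k) = -3 (l(k) = 3*(-1) = -3)
√(Q - 540)*l(O) = √(263 - 540)*(-3) = √(-277)*(-3) = (I*√277)*(-3) = -3*I*√277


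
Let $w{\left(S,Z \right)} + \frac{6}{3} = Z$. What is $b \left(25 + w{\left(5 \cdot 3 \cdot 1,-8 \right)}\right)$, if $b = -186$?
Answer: $-2790$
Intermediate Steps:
$w{\left(S,Z \right)} = -2 + Z$
$b \left(25 + w{\left(5 \cdot 3 \cdot 1,-8 \right)}\right) = - 186 \left(25 - 10\right) = \left(-186\right) 15 = -2790$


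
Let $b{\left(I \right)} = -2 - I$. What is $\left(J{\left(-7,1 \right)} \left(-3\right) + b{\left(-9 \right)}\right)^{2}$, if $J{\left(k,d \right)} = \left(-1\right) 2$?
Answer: $169$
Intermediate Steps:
$J{\left(k,d \right)} = -2$
$\left(J{\left(-7,1 \right)} \left(-3\right) + b{\left(-9 \right)}\right)^{2} = \left(\left(-2\right) \left(-3\right) - -7\right)^{2} = \left(6 + \left(-2 + 9\right)\right)^{2} = \left(6 + 7\right)^{2} = 13^{2} = 169$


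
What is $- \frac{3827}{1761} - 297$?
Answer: $- \frac{526844}{1761} \approx -299.17$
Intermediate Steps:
$- \frac{3827}{1761} - 297 = - \frac{526844}{1761}$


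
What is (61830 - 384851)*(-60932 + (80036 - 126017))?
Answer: 34535144173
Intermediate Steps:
(61830 - 384851)*(-60932 + (80036 - 126017)) = -323021*(-60932 - 45981) = -323021*(-106913) = 34535144173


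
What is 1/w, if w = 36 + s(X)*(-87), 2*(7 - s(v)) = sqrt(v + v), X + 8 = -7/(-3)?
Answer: -382/233183 - 29*I*sqrt(102)/699549 ≈ -0.0016382 - 0.00041868*I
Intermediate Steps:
X = -17/3 (X = -8 - 7/(-3) = -8 - 7*(-1/3) = -8 + 7/3 = -17/3 ≈ -5.6667)
s(v) = 7 - sqrt(2)*sqrt(v)/2 (s(v) = 7 - sqrt(v + v)/2 = 7 - sqrt(2)*sqrt(v)/2)
w = -573 + 29*I*sqrt(102)/2 (w = 36 + (7 - sqrt(2)*sqrt(-17/3)/2)*(-87) = 36 + (7 - sqrt(2)*I*sqrt(51)/3/2)*(-87) = 36 + (7 - I*sqrt(102)/6)*(-87) = 36 + (-609 + 29*I*sqrt(102)/2) = -573 + 29*I*sqrt(102)/2 ≈ -573.0 + 146.44*I)
1/w = 1/(-573 + 29*I*sqrt(102)/2)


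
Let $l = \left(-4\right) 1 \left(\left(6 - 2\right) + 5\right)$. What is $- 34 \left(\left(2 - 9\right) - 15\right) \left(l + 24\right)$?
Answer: $-8976$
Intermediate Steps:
$l = -36$ ($l = - 4 \left(4 + 5\right) = \left(-4\right) 9 = -36$)
$- 34 \left(\left(2 - 9\right) - 15\right) \left(l + 24\right) = - 34 \left(\left(2 - 9\right) - 15\right) \left(-36 + 24\right) = - 34 \left(\left(2 - 9\right) - 15\right) \left(-12\right) = - 34 \left(-7 - 15\right) \left(-12\right) = - 34 \left(\left(-22\right) \left(-12\right)\right) = \left(-34\right) 264 = -8976$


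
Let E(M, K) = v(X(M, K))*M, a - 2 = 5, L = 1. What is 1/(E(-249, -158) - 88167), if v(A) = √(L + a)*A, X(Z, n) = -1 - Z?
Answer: 29389/7577685381 - 41168*√2/7577685381 ≈ -3.8048e-6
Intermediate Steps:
a = 7 (a = 2 + 5 = 7)
v(A) = 2*A*√2 (v(A) = √(1 + 7)*A = √8*A = (2*√2)*A = 2*A*√2)
E(M, K) = 2*M*√2*(-1 - M) (E(M, K) = (2*(-1 - M)*√2)*M = (2*√2*(-1 - M))*M = 2*M*√2*(-1 - M))
1/(E(-249, -158) - 88167) = 1/(-2*(-249)*√2*(1 - 249) - 88167) = 1/(-2*(-249)*√2*(-248) - 88167) = 1/(-123504*√2 - 88167) = 1/(-88167 - 123504*√2)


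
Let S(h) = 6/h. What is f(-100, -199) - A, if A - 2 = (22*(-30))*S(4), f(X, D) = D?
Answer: 789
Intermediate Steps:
A = -988 (A = 2 + (22*(-30))*(6/4) = 2 - 3960/4 = 2 - 660*3/2 = 2 - 990 = -988)
f(-100, -199) - A = -199 - 1*(-988) = -199 + 988 = 789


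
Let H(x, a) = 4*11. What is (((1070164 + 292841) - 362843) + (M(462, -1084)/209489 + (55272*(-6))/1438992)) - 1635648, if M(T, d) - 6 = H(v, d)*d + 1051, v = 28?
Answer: -1330342323770116/2093423577 ≈ -6.3549e+5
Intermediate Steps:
H(x, a) = 44
M(T, d) = 1057 + 44*d (M(T, d) = 6 + (44*d + 1051) = 6 + (1051 + 44*d) = 1057 + 44*d)
(((1070164 + 292841) - 362843) + (M(462, -1084)/209489 + (55272*(-6))/1438992)) - 1635648 = (((1070164 + 292841) - 362843) + ((1057 + 44*(-1084))/209489 + (55272*(-6))/1438992)) - 1635648 = ((1363005 - 362843) + ((1057 - 47696)*(1/209489) - 331632*1/1438992)) - 1635648 = (1000162 + (-46639*1/209489 - 2303/9993)) - 1635648 = (1000162 + (-46639/209489 - 2303/9993)) - 1635648 = (1000162 - 948516694/2093423577) - 1635648 = 2093761763102780/2093423577 - 1635648 = -1330342323770116/2093423577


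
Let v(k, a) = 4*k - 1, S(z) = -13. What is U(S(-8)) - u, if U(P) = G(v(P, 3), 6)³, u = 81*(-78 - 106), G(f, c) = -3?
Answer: 14877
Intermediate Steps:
v(k, a) = -1 + 4*k
u = -14904 (u = 81*(-184) = -14904)
U(P) = -27 (U(P) = (-3)³ = -27)
U(S(-8)) - u = -27 - 1*(-14904) = -27 + 14904 = 14877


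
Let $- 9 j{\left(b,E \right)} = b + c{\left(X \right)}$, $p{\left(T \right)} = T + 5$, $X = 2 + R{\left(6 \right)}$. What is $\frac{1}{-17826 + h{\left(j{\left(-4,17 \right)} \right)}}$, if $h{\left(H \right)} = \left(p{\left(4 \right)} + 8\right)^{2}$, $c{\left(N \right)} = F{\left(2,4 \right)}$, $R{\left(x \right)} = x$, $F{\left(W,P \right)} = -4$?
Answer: $- \frac{1}{17537} \approx -5.7022 \cdot 10^{-5}$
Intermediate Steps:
$X = 8$ ($X = 2 + 6 = 8$)
$c{\left(N \right)} = -4$
$p{\left(T \right)} = 5 + T$
$j{\left(b,E \right)} = \frac{4}{9} - \frac{b}{9}$ ($j{\left(b,E \right)} = - \frac{b - 4}{9} = - \frac{-4 + b}{9} = \frac{4}{9} - \frac{b}{9}$)
$h{\left(H \right)} = 289$ ($h{\left(H \right)} = \left(\left(5 + 4\right) + 8\right)^{2} = \left(9 + 8\right)^{2} = 17^{2} = 289$)
$\frac{1}{-17826 + h{\left(j{\left(-4,17 \right)} \right)}} = \frac{1}{-17826 + 289} = \frac{1}{-17537} = - \frac{1}{17537}$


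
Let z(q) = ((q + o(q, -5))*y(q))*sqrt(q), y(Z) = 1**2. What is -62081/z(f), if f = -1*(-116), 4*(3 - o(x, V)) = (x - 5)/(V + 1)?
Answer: -496648*sqrt(29)/58435 ≈ -45.769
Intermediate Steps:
y(Z) = 1
o(x, V) = 3 - (-5 + x)/(4*(1 + V)) (o(x, V) = 3 - (x - 5)/(4*(V + 1)) = 3 - (-5 + x)/(4*(1 + V)))
f = 116
z(q) = sqrt(q)*(43/16 + 17*q/16) (z(q) = ((q + (17 - q + 12*(-5))/(4*(1 - 5)))*1)*sqrt(q) = ((q + (1/4)*(17 - q - 60)/(-4))*1)*sqrt(q) = ((q + (1/4)*(-1/4)*(-43 - q))*1)*sqrt(q) = ((q + (43/16 + q/16))*1)*sqrt(q) = ((43/16 + 17*q/16)*1)*sqrt(q) = (43/16 + 17*q/16)*sqrt(q) = sqrt(q)*(43/16 + 17*q/16))
-62081/z(f) = -62081*8*sqrt(29)/(29*(43 + 17*116)) = -62081*8*sqrt(29)/(29*(43 + 1972)) = -62081*8*sqrt(29)/58435 = -496648*sqrt(29)/58435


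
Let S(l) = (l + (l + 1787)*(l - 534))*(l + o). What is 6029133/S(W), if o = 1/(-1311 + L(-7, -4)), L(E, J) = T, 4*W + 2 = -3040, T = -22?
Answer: 21431558104/3594247843735 ≈ 0.0059627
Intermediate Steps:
W = -1521/2 (W = -½ + (¼)*(-3040) = -½ - 760 = -1521/2 ≈ -760.50)
L(E, J) = -22
o = -1/1333 (o = 1/(-1311 - 22) = 1/(-1333) = -1/1333 ≈ -0.00075019)
S(l) = (-1/1333 + l)*(l + (-534 + l)*(1787 + l)) (S(l) = (l + (l + 1787)*(l - 534))*(l - 1/1333) = (l + (1787 + l)*(-534 + l))*(-1/1333 + l) = (l + (-534 + l)*(1787 + l))*(-1/1333 + l) = (-1/1333 + l)*(l + (-534 + l)*(1787 + l)))
6029133/S(W) = 6029133/(954258/1333 + (-1521/2)³ - 1272027168/1333*(-1521/2) + 1671581*(-1521/2)²/1333) = 6029133/(954258/1333 - 3518743761/8 + 967376661264/1333 + (1671581/1333)*(2313441/4)) = 6029133/(954258/1333 - 3518743761/8 + 967376661264/1333 + 3867104020221/5332) = 6029133/(10782743531205/10664) = 6029133*(10664/10782743531205) = 21431558104/3594247843735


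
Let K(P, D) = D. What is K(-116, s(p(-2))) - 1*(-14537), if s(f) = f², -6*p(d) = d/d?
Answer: 523333/36 ≈ 14537.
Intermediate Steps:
p(d) = -⅙ (p(d) = -d/(6*d) = -⅙*1 = -⅙)
K(-116, s(p(-2))) - 1*(-14537) = (-⅙)² - 1*(-14537) = 1/36 + 14537 = 523333/36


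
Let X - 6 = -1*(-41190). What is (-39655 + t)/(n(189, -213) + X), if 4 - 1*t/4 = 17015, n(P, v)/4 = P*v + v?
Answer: 107699/120684 ≈ 0.89240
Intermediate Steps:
n(P, v) = 4*v + 4*P*v (n(P, v) = 4*(P*v + v) = 4*(v + P*v) = 4*v + 4*P*v)
t = -68044 (t = 16 - 4*17015 = 16 - 68060 = -68044)
X = 41196 (X = 6 - 1*(-41190) = 6 + 41190 = 41196)
(-39655 + t)/(n(189, -213) + X) = (-39655 - 68044)/(4*(-213)*(1 + 189) + 41196) = -107699/(4*(-213)*190 + 41196) = -107699/(-161880 + 41196) = -107699/(-120684) = -107699*(-1/120684) = 107699/120684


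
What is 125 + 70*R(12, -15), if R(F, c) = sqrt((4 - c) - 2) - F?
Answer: -715 + 70*sqrt(17) ≈ -426.38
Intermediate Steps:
R(F, c) = sqrt(2 - c) - F
125 + 70*R(12, -15) = 125 + 70*(sqrt(2 - 1*(-15)) - 1*12) = 125 + 70*(sqrt(2 + 15) - 12) = 125 + 70*(sqrt(17) - 12) = 125 + 70*(-12 + sqrt(17)) = 125 + (-840 + 70*sqrt(17)) = -715 + 70*sqrt(17)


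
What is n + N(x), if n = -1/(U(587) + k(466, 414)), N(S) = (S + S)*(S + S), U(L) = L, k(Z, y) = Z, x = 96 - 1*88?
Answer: 269567/1053 ≈ 256.00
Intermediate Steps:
x = 8 (x = 96 - 88 = 8)
N(S) = 4*S² (N(S) = (2*S)*(2*S) = 4*S²)
n = -1/1053 (n = -1/(587 + 466) = -1/1053 ≈ -0.00094967)
n + N(x) = -1/1053 + 4*8² = -1/1053 + 4*64 = -1/1053 + 256 = 269567/1053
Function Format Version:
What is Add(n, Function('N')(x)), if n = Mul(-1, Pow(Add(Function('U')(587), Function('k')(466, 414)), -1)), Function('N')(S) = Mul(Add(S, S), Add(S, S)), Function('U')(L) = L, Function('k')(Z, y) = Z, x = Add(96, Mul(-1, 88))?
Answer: Rational(269567, 1053) ≈ 256.00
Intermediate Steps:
x = 8 (x = Add(96, -88) = 8)
Function('N')(S) = Mul(4, Pow(S, 2)) (Function('N')(S) = Mul(Mul(2, S), Mul(2, S)) = Mul(4, Pow(S, 2)))
n = Rational(-1, 1053) (n = Mul(-1, Pow(Add(587, 466), -1)) = Mul(-1, Pow(1053, -1)) = Mul(-1, Rational(1, 1053)) = Rational(-1, 1053) ≈ -0.00094967)
Add(n, Function('N')(x)) = Add(Rational(-1, 1053), Mul(4, Pow(8, 2))) = Add(Rational(-1, 1053), Mul(4, 64)) = Add(Rational(-1, 1053), 256) = Rational(269567, 1053)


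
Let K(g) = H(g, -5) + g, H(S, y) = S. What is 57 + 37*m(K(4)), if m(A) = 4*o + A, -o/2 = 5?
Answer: -1127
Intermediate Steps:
o = -10 (o = -2*5 = -10)
K(g) = 2*g (K(g) = g + g = 2*g)
m(A) = -40 + A (m(A) = 4*(-10) + A = -40 + A)
57 + 37*m(K(4)) = 57 + 37*(-40 + 2*4) = 57 + 37*(-40 + 8) = 57 + 37*(-32) = 57 - 1184 = -1127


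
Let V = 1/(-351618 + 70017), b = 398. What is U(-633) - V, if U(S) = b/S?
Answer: -37358855/59417811 ≈ -0.62875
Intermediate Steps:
V = -1/281601 (V = 1/(-281601) = -1/281601 ≈ -3.5511e-6)
U(S) = 398/S
U(-633) - V = 398/(-633) - 1*(-1/281601) = 398*(-1/633) + 1/281601 = -398/633 + 1/281601 = -37358855/59417811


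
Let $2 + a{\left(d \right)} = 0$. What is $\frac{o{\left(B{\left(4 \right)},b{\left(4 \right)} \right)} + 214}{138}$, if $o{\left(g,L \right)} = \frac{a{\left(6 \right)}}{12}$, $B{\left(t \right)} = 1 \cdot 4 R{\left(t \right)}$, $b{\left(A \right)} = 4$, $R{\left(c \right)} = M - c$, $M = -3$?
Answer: $\frac{1283}{828} \approx 1.5495$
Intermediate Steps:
$R{\left(c \right)} = -3 - c$
$a{\left(d \right)} = -2$ ($a{\left(d \right)} = -2 + 0 = -2$)
$B{\left(t \right)} = -12 - 4 t$ ($B{\left(t \right)} = 1 \cdot 4 \left(-3 - t\right) = 4 \left(-3 - t\right) = -12 - 4 t$)
$o{\left(g,L \right)} = - \frac{1}{6}$ ($o{\left(g,L \right)} = - \frac{2}{12} = \left(-2\right) \frac{1}{12} = - \frac{1}{6}$)
$\frac{o{\left(B{\left(4 \right)},b{\left(4 \right)} \right)} + 214}{138} = \frac{- \frac{1}{6} + 214}{138} = \frac{1}{138} \cdot \frac{1283}{6} = \frac{1283}{828}$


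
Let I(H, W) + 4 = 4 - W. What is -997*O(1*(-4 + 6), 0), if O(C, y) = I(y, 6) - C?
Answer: 7976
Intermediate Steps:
I(H, W) = -W (I(H, W) = -4 + (4 - W) = -W)
O(C, y) = -6 - C (O(C, y) = -1*6 - C = -6 - C)
-997*O(1*(-4 + 6), 0) = -997*(-6 - (-4 + 6)) = -997*(-6 - 2) = -997*(-8) = 7976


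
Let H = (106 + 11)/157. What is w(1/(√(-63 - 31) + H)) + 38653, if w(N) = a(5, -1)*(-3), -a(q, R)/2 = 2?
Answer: 38665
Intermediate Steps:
a(q, R) = -4 (a(q, R) = -2*2 = -4)
H = 117/157 (H = 117*(1/157) = 117/157 ≈ 0.74522)
w(N) = 12 (w(N) = -4*(-3) = 12)
w(1/(√(-63 - 31) + H)) + 38653 = 12 + 38653 = 38665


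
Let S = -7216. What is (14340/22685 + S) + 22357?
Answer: 68697585/4537 ≈ 15142.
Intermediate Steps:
(14340/22685 + S) + 22357 = (14340/22685 - 7216) + 22357 = (14340*(1/22685) - 7216) + 22357 = (2868/4537 - 7216) + 22357 = -32736124/4537 + 22357 = 68697585/4537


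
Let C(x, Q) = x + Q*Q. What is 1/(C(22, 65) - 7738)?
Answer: -1/3491 ≈ -0.00028645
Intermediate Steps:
C(x, Q) = x + Q²
1/(C(22, 65) - 7738) = 1/((22 + 65²) - 7738) = 1/((22 + 4225) - 7738) = 1/(4247 - 7738) = 1/(-3491) = -1/3491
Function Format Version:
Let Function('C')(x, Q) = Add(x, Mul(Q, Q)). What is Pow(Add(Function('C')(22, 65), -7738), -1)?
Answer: Rational(-1, 3491) ≈ -0.00028645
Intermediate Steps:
Function('C')(x, Q) = Add(x, Pow(Q, 2))
Pow(Add(Function('C')(22, 65), -7738), -1) = Pow(Add(Add(22, Pow(65, 2)), -7738), -1) = Pow(Add(Add(22, 4225), -7738), -1) = Pow(Add(4247, -7738), -1) = Pow(-3491, -1) = Rational(-1, 3491)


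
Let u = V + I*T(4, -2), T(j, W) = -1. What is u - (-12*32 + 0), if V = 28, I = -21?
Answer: 433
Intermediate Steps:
u = 49 (u = 28 - 21*(-1) = 28 + 21 = 49)
u - (-12*32 + 0) = 49 - (-12*32 + 0) = 49 - (-384 + 0) = 49 - 1*(-384) = 49 + 384 = 433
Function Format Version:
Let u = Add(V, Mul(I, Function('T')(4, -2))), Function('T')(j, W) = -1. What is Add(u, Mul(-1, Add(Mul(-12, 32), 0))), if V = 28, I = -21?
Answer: 433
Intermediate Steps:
u = 49 (u = Add(28, Mul(-21, -1)) = Add(28, 21) = 49)
Add(u, Mul(-1, Add(Mul(-12, 32), 0))) = Add(49, Mul(-1, Add(Mul(-12, 32), 0))) = Add(49, Mul(-1, Add(-384, 0))) = Add(49, Mul(-1, -384)) = Add(49, 384) = 433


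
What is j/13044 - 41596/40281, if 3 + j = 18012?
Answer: 60947435/175141788 ≈ 0.34799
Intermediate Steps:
j = 18009 (j = -3 + 18012 = 18009)
j/13044 - 41596/40281 = 18009/13044 - 41596/40281 = 18009*(1/13044) - 41596*1/40281 = 6003/4348 - 41596/40281 = 60947435/175141788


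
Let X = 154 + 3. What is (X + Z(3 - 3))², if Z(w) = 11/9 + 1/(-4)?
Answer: 32341969/1296 ≈ 24955.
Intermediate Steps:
Z(w) = 35/36 (Z(w) = 11*(⅑) + 1*(-¼) = 11/9 - ¼ = 35/36)
X = 157
(X + Z(3 - 3))² = (157 + 35/36)² = (5687/36)² = 32341969/1296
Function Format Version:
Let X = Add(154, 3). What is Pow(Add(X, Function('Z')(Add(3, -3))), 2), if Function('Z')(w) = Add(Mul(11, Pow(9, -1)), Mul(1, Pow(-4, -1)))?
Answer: Rational(32341969, 1296) ≈ 24955.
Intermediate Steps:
Function('Z')(w) = Rational(35, 36) (Function('Z')(w) = Add(Mul(11, Rational(1, 9)), Mul(1, Rational(-1, 4))) = Add(Rational(11, 9), Rational(-1, 4)) = Rational(35, 36))
X = 157
Pow(Add(X, Function('Z')(Add(3, -3))), 2) = Pow(Add(157, Rational(35, 36)), 2) = Pow(Rational(5687, 36), 2) = Rational(32341969, 1296)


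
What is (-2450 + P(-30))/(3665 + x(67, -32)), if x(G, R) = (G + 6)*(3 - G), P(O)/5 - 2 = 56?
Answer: 2160/1007 ≈ 2.1450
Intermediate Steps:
P(O) = 290 (P(O) = 10 + 5*56 = 10 + 280 = 290)
x(G, R) = (3 - G)*(6 + G) (x(G, R) = (6 + G)*(3 - G) = (3 - G)*(6 + G))
(-2450 + P(-30))/(3665 + x(67, -32)) = (-2450 + 290)/(3665 + (18 - 1*67**2 - 3*67)) = -2160/(3665 + (18 - 1*4489 - 201)) = -2160/(3665 + (18 - 4489 - 201)) = -2160/(3665 - 4672) = -2160/(-1007) = -2160*(-1/1007) = 2160/1007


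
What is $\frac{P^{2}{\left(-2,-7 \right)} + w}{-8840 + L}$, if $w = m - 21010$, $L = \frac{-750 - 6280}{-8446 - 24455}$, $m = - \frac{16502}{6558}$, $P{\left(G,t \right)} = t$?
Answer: $\frac{1753173653}{739269131} \approx 2.3715$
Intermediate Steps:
$m = - \frac{8251}{3279}$ ($m = \left(-16502\right) \frac{1}{6558} = - \frac{8251}{3279} \approx -2.5163$)
$L = \frac{7030}{32901}$ ($L = - \frac{7030}{-32901} = \left(-7030\right) \left(- \frac{1}{32901}\right) = \frac{7030}{32901} \approx 0.21367$)
$w = - \frac{68900041}{3279}$ ($w = - \frac{8251}{3279} - 21010 = - \frac{68900041}{3279} \approx -21013.0$)
$\frac{P^{2}{\left(-2,-7 \right)} + w}{-8840 + L} = \frac{\left(-7\right)^{2} - \frac{68900041}{3279}}{-8840 + \frac{7030}{32901}} = \frac{49 - \frac{68900041}{3279}}{- \frac{290837810}{32901}} = \left(- \frac{68739370}{3279}\right) \left(- \frac{32901}{290837810}\right) = \frac{1753173653}{739269131}$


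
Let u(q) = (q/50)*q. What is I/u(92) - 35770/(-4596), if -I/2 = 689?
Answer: -869195/2431284 ≈ -0.35750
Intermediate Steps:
u(q) = q**2/50 (u(q) = (q*(1/50))*q = (q/50)*q = q**2/50)
I = -1378 (I = -2*689 = -1378)
I/u(92) - 35770/(-4596) = -1378/((1/50)*92**2) - 35770/(-4596) = -1378/((1/50)*8464) - 35770*(-1/4596) = -1378/4232/25 + 17885/2298 = -1378*25/4232 + 17885/2298 = -17225/2116 + 17885/2298 = -869195/2431284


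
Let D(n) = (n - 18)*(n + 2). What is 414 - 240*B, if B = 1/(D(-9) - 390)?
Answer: 27818/67 ≈ 415.19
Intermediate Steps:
D(n) = (-18 + n)*(2 + n)
B = -1/201 (B = 1/((-36 + (-9)² - 16*(-9)) - 390) = 1/((-36 + 81 + 144) - 390) = 1/(189 - 390) = 1/(-201) = -1/201 ≈ -0.0049751)
414 - 240*B = 414 - 240*(-1/201) = 414 + 80/67 = 27818/67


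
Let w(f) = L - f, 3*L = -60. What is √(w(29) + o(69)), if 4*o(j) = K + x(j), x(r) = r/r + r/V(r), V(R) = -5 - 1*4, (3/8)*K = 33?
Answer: I*√258/3 ≈ 5.3541*I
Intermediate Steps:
K = 88 (K = (8/3)*33 = 88)
V(R) = -9 (V(R) = -5 - 4 = -9)
L = -20 (L = (⅓)*(-60) = -20)
x(r) = 1 - r/9 (x(r) = r/r + r/(-9) = 1 + r*(-⅑) = 1 - r/9)
w(f) = -20 - f
o(j) = 89/4 - j/36 (o(j) = (88 + (1 - j/9))/4 = (89 - j/9)/4 = 89/4 - j/36)
√(w(29) + o(69)) = √((-20 - 1*29) + (89/4 - 1/36*69)) = √((-20 - 29) + (89/4 - 23/12)) = √(-49 + 61/3) = √(-86/3) = I*√258/3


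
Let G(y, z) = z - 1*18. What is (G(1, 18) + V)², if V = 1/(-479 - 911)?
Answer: 1/1932100 ≈ 5.1757e-7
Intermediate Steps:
G(y, z) = -18 + z (G(y, z) = z - 18 = -18 + z)
V = -1/1390 (V = 1/(-1390) = -1/1390 ≈ -0.00071942)
(G(1, 18) + V)² = ((-18 + 18) - 1/1390)² = (0 - 1/1390)² = (-1/1390)² = 1/1932100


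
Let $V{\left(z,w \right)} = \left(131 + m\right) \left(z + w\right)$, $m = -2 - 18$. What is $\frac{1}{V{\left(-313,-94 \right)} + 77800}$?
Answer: $\frac{1}{32623} \approx 3.0653 \cdot 10^{-5}$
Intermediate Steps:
$m = -20$ ($m = -2 - 18 = -20$)
$V{\left(z,w \right)} = 111 w + 111 z$ ($V{\left(z,w \right)} = \left(131 - 20\right) \left(z + w\right) = 111 \left(w + z\right) = 111 w + 111 z$)
$\frac{1}{V{\left(-313,-94 \right)} + 77800} = \frac{1}{\left(111 \left(-94\right) + 111 \left(-313\right)\right) + 77800} = \frac{1}{\left(-10434 - 34743\right) + 77800} = \frac{1}{-45177 + 77800} = \frac{1}{32623}$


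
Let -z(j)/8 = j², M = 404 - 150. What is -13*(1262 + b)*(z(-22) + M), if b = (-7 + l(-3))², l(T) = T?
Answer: 64060308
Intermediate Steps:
b = 100 (b = (-7 - 3)² = (-10)² = 100)
M = 254
z(j) = -8*j²
-13*(1262 + b)*(z(-22) + M) = -13*(1262 + 100)*(-8*(-22)² + 254) = -17706*(-8*484 + 254) = -17706*(-3872 + 254) = -17706*(-3618) = -13*(-4927716) = 64060308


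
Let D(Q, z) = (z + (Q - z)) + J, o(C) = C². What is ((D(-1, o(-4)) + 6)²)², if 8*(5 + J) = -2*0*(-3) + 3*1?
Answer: 81/4096 ≈ 0.019775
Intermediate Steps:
J = -37/8 (J = -5 + (-2*0*(-3) + 3*1)/8 = -5 + (0*(-3) + 3)/8 = -5 + (0 + 3)/8 = -5 + (⅛)*3 = -5 + 3/8 = -37/8 ≈ -4.6250)
D(Q, z) = -37/8 + Q (D(Q, z) = (z + (Q - z)) - 37/8 = Q - 37/8 = -37/8 + Q)
((D(-1, o(-4)) + 6)²)² = (((-37/8 - 1) + 6)²)² = ((-45/8 + 6)²)² = ((3/8)²)² = (9/64)² = 81/4096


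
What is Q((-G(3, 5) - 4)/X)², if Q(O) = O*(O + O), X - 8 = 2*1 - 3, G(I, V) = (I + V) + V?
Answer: 334084/2401 ≈ 139.14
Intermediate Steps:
G(I, V) = I + 2*V
X = 7 (X = 8 + (2*1 - 3) = 8 + (2 - 3) = 8 - 1 = 7)
Q(O) = 2*O² (Q(O) = O*(2*O) = 2*O²)
Q((-G(3, 5) - 4)/X)² = (2*((-(3 + 2*5) - 4)/7)²)² = (2*((-(3 + 10) - 4)*(⅐))²)² = (2*((-1*13 - 4)*(⅐))²)² = (2*((-13 - 4)*(⅐))²)² = (2*(-17*⅐)²)² = (2*(-17/7)²)² = (2*(289/49))² = (578/49)² = 334084/2401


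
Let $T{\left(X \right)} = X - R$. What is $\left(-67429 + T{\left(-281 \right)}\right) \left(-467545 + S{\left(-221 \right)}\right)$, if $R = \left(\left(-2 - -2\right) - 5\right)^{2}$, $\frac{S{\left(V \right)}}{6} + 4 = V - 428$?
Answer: $31934546305$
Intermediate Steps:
$S{\left(V \right)} = -2592 + 6 V$ ($S{\left(V \right)} = -24 + 6 \left(V - 428\right) = -24 + 6 \left(-428 + V\right) = -24 + \left(-2568 + 6 V\right) = -2592 + 6 V$)
$R = 25$ ($R = \left(\left(-2 + 2\right) - 5\right)^{2} = \left(0 - 5\right)^{2} = \left(-5\right)^{2} = 25$)
$T{\left(X \right)} = -25 + X$ ($T{\left(X \right)} = X - 25 = -25 + X$)
$\left(-67429 + T{\left(-281 \right)}\right) \left(-467545 + S{\left(-221 \right)}\right) = \left(-67429 - 306\right) \left(-467545 + \left(-2592 + 6 \left(-221\right)\right)\right) = \left(-67429 - 306\right) \left(-467545 - 3918\right) = - 67735 \left(-467545 - 3918\right) = \left(-67735\right) \left(-471463\right) = 31934546305$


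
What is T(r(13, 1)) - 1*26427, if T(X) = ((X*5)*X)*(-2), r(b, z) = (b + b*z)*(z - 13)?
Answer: -999867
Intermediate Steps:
r(b, z) = (-13 + z)*(b + b*z) (r(b, z) = (b + b*z)*(-13 + z) = (-13 + z)*(b + b*z))
T(X) = -10*X**2 (T(X) = ((5*X)*X)*(-2) = (5*X**2)*(-2) = -10*X**2)
T(r(13, 1)) - 1*26427 = -10*169*(-13 + 1**2 - 12*1)**2 - 1*26427 = -10*169*(-13 + 1 - 12)**2 - 26427 = -10*(13*(-24))**2 - 26427 = -10*(-312)**2 - 26427 = -10*97344 - 26427 = -973440 - 26427 = -999867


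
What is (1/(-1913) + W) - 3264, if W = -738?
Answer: -7655827/1913 ≈ -4002.0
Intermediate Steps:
(1/(-1913) + W) - 3264 = (1/(-1913) - 738) - 3264 = (-1/1913 - 738) - 3264 = -1411795/1913 - 3264 = -7655827/1913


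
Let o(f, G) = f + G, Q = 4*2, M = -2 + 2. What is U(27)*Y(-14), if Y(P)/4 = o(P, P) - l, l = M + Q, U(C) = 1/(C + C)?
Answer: -8/3 ≈ -2.6667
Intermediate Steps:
M = 0
Q = 8
U(C) = 1/(2*C)
o(f, G) = G + f
l = 8 (l = 0 + 8 = 8)
Y(P) = -32 + 8*P (Y(P) = 4*((P + P) - 1*8) = 4*(2*P - 8) = 4*(-8 + 2*P) = -32 + 8*P)
U(27)*Y(-14) = ((½)/27)*(-32 + 8*(-14)) = ((½)*(1/27))*(-32 - 112) = (1/54)*(-144) = -8/3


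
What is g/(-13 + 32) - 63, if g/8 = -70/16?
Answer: -1232/19 ≈ -64.842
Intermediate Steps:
g = -35 (g = 8*(-70/16) = 8*(-70*1/16) = 8*(-35/8) = -35)
g/(-13 + 32) - 63 = -35/(-13 + 32) - 63 = -35/19 - 63 = -1232/19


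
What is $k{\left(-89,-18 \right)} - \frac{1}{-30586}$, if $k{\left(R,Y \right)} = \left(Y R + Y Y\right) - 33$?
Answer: $\frac{57899299}{30586} \approx 1893.0$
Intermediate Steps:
$k{\left(R,Y \right)} = -33 + Y^{2} + R Y$ ($k{\left(R,Y \right)} = \left(R Y + Y^{2}\right) - 33 = \left(Y^{2} + R Y\right) - 33 = -33 + Y^{2} + R Y$)
$k{\left(-89,-18 \right)} - \frac{1}{-30586} = \left(-33 + \left(-18\right)^{2} - -1602\right) - \frac{1}{-30586} = \left(-33 + 324 + 1602\right) - - \frac{1}{30586} = 1893 + \frac{1}{30586} = \frac{57899299}{30586}$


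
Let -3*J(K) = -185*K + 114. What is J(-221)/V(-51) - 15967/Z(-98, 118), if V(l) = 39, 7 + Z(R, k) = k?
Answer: -2139676/4329 ≈ -494.27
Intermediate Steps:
Z(R, k) = -7 + k
J(K) = -38 + 185*K/3 (J(K) = -(-185*K + 114)/3 = -(114 - 185*K)/3 = -38 + 185*K/3)
J(-221)/V(-51) - 15967/Z(-98, 118) = (-38 + (185/3)*(-221))/39 - 15967/(-7 + 118) = (-38 - 40885/3)*(1/39) - 15967/111 = -40999/3*1/39 - 15967*1/111 = -40999/117 - 15967/111 = -2139676/4329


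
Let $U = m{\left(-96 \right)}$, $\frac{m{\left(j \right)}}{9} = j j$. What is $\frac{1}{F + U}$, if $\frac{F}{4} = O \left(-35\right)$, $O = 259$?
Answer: $\frac{1}{46684} \approx 2.1421 \cdot 10^{-5}$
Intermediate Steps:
$m{\left(j \right)} = 9 j^{2}$ ($m{\left(j \right)} = 9 j j = 9 j^{2}$)
$U = 82944$ ($U = 9 \left(-96\right)^{2} = 9 \cdot 9216 = 82944$)
$F = -36260$ ($F = 4 \cdot 259 \left(-35\right) = 4 \left(-9065\right) = -36260$)
$\frac{1}{F + U} = \frac{1}{-36260 + 82944} = \frac{1}{46684}$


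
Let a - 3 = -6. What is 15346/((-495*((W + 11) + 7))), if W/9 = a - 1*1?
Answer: 7673/4455 ≈ 1.7223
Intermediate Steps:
a = -3 (a = 3 - 6 = -3)
W = -36 (W = 9*(-3 - 1*1) = 9*(-3 - 1) = 9*(-4) = -36)
15346/((-495*((W + 11) + 7))) = 15346/((-495*((-36 + 11) + 7))) = 15346/((-495*(-25 + 7))) = 15346/((-495*(-18))) = 15346/8910 = 15346*(1/8910) = 7673/4455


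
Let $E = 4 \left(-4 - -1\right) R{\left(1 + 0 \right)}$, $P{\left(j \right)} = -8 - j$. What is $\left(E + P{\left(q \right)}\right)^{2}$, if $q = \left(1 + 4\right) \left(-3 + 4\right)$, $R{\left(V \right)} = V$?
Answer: $625$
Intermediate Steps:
$q = 5$ ($q = 5 \cdot 1 = 5$)
$E = -12$ ($E = 4 \left(-4 - -1\right) \left(1 + 0\right) = 4 \left(-4 + 1\right) 1 = 4 \left(-3\right) 1 = \left(-12\right) 1 = -12$)
$\left(E + P{\left(q \right)}\right)^{2} = \left(-12 - 13\right)^{2} = \left(-25\right)^{2} = 625$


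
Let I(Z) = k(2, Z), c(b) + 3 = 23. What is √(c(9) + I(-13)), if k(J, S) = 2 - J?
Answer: 2*√5 ≈ 4.4721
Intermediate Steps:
c(b) = 20 (c(b) = -3 + 23 = 20)
I(Z) = 0 (I(Z) = 2 - 1*2 = 2 - 2 = 0)
√(c(9) + I(-13)) = √(20 + 0) = √20 = 2*√5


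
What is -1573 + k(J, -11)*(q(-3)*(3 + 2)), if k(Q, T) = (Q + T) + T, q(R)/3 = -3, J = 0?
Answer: -583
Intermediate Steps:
q(R) = -9 (q(R) = 3*(-3) = -9)
k(Q, T) = Q + 2*T
-1573 + k(J, -11)*(q(-3)*(3 + 2)) = -1573 + (0 + 2*(-11))*(-9*(3 + 2)) = -1573 + (0 - 22)*(-9*5) = -1573 - 22*(-45) = -1573 + 990 = -583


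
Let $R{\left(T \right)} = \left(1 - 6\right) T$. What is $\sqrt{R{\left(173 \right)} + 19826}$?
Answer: $\sqrt{18961} \approx 137.7$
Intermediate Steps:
$R{\left(T \right)} = - 5 T$
$\sqrt{R{\left(173 \right)} + 19826} = \sqrt{\left(-5\right) 173 + 19826} = \sqrt{-865 + 19826} = \sqrt{18961}$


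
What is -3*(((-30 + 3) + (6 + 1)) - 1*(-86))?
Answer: -198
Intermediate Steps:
-3*(((-30 + 3) + (6 + 1)) - 1*(-86)) = -3*((-27 + 7) + 86) = -3*(-20 + 86) = -3*66 = -198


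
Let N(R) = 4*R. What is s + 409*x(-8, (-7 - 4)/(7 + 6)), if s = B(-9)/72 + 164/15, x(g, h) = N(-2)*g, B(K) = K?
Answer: 3142417/120 ≈ 26187.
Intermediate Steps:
x(g, h) = -8*g (x(g, h) = (4*(-2))*g = -8*g)
s = 1297/120 (s = -9/72 + 164/15 = -9*1/72 + 164*(1/15) = -⅛ + 164/15 = 1297/120 ≈ 10.808)
s + 409*x(-8, (-7 - 4)/(7 + 6)) = 1297/120 + 409*(-8*(-8)) = 1297/120 + 409*64 = 1297/120 + 26176 = 3142417/120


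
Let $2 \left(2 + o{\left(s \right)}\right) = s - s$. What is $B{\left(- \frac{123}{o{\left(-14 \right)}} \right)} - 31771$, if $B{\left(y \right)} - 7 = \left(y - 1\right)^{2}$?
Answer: $- \frac{112415}{4} \approx -28104.0$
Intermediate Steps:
$o{\left(s \right)} = -2$ ($o{\left(s \right)} = -2 + \frac{s - s}{2} = -2 + \frac{1}{2} \cdot 0 = -2 + 0 = -2$)
$B{\left(y \right)} = 7 + \left(-1 + y\right)^{2}$ ($B{\left(y \right)} = 7 + \left(y - 1\right)^{2} = 7 + \left(-1 + y\right)^{2}$)
$B{\left(- \frac{123}{o{\left(-14 \right)}} \right)} - 31771 = \left(7 + \left(-1 - \frac{123}{-2}\right)^{2}\right) - 31771 = \left(7 + \left(-1 - - \frac{123}{2}\right)^{2}\right) - 31771 = \left(7 + \left(-1 + \frac{123}{2}\right)^{2}\right) - 31771 = \left(7 + \left(\frac{121}{2}\right)^{2}\right) - 31771 = \left(7 + \frac{14641}{4}\right) - 31771 = \frac{14669}{4} - 31771 = - \frac{112415}{4}$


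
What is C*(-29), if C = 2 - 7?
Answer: 145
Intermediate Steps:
C = -5
C*(-29) = -5*(-29) = 145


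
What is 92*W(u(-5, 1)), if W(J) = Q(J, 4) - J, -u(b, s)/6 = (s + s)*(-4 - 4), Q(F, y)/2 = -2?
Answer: -9200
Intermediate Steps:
Q(F, y) = -4 (Q(F, y) = 2*(-2) = -4)
u(b, s) = 96*s (u(b, s) = -6*(s + s)*(-4 - 4) = -6*2*s*(-8) = -(-96)*s = 96*s)
W(J) = -4 - J
92*W(u(-5, 1)) = 92*(-4 - 96) = 92*(-100) = -9200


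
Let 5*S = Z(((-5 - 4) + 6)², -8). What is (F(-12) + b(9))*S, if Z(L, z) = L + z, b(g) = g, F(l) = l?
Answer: -⅗ ≈ -0.60000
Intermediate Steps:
S = ⅕ (S = (((-5 - 4) + 6)² - 8)/5 = ((-9 + 6)² - 8)/5 = ((-3)² - 8)/5 = (9 - 8)/5 = (⅕)*1 = ⅕ ≈ 0.20000)
(F(-12) + b(9))*S = (-12 + 9)*(⅕) = -3*⅕ = -⅗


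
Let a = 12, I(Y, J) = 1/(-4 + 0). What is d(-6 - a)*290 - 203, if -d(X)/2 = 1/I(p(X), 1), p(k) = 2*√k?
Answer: 2117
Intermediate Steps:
I(Y, J) = -¼ (I(Y, J) = 1/(-4) = -¼)
d(X) = 8 (d(X) = -2/(-¼) = -2*(-4) = 8)
d(-6 - a)*290 - 203 = 8*290 - 203 = 2320 - 203 = 2117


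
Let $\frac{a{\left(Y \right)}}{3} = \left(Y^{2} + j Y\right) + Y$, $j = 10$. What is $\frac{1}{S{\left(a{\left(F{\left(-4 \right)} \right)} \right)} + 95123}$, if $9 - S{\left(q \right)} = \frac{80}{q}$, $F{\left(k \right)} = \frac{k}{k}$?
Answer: $\frac{9}{856168} \approx 1.0512 \cdot 10^{-5}$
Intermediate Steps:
$F{\left(k \right)} = 1$
$a{\left(Y \right)} = 3 Y^{2} + 33 Y$ ($a{\left(Y \right)} = 3 \left(\left(Y^{2} + 10 Y\right) + Y\right) = 3 \left(Y^{2} + 11 Y\right) = 3 Y^{2} + 33 Y$)
$S{\left(q \right)} = 9 - \frac{80}{q}$
$\frac{1}{S{\left(a{\left(F{\left(-4 \right)} \right)} \right)} + 95123} = \frac{1}{\left(9 - \frac{80}{3 \cdot 1 \left(11 + 1\right)}\right) + 95123} = \frac{1}{\left(9 - \frac{80}{3 \cdot 1 \cdot 12}\right) + 95123} = \frac{1}{\left(9 - \frac{80}{36}\right) + 95123} = \frac{1}{\left(9 - \frac{20}{9}\right) + 95123} = \frac{1}{\frac{61}{9} + 95123} = \frac{1}{\frac{856168}{9}} = \frac{9}{856168}$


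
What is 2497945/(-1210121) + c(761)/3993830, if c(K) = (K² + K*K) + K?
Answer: -117449778219/66205719910 ≈ -1.7740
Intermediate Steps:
c(K) = K + 2*K² (c(K) = (K² + K²) + K = 2*K² + K = K + 2*K²)
2497945/(-1210121) + c(761)/3993830 = 2497945/(-1210121) + (761*(1 + 2*761))/3993830 = 2497945*(-1/1210121) + (761*(1 + 1522))*(1/3993830) = -2497945/1210121 + (761*1523)*(1/3993830) = -2497945/1210121 + 1159003*(1/3993830) = -2497945/1210121 + 1159003/3993830 = -117449778219/66205719910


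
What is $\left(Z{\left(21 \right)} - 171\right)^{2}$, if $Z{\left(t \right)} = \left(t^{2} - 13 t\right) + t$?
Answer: $324$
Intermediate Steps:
$Z{\left(t \right)} = t^{2} - 12 t$
$\left(Z{\left(21 \right)} - 171\right)^{2} = \left(21 \left(-12 + 21\right) - 171\right)^{2} = \left(21 \cdot 9 - 171\right)^{2} = \left(189 - 171\right)^{2} = 18^{2} = 324$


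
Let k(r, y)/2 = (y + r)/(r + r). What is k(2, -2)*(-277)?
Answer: 0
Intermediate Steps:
k(r, y) = (r + y)/r (k(r, y) = 2*((y + r)/(r + r)) = 2*((r + y)/((2*r))) = 2*((r + y)*(1/(2*r))) = 2*((r + y)/(2*r)) = (r + y)/r)
k(2, -2)*(-277) = ((2 - 2)/2)*(-277) = ((½)*0)*(-277) = 0*(-277) = 0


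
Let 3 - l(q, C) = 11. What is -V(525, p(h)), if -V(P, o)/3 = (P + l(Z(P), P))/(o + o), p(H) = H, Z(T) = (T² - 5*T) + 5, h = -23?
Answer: -1551/46 ≈ -33.717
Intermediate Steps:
Z(T) = 5 + T² - 5*T
l(q, C) = -8 (l(q, C) = 3 - 1*11 = 3 - 11 = -8)
V(P, o) = -3*(-8 + P)/(2*o) (V(P, o) = -3*(P - 8)/(o + o) = -3*(-8 + P)/(2*o))
-V(525, p(h)) = -3*(8 - 1*525)/(2*(-23)) = -3*(-1)*(8 - 525)/(2*23) = -3*(-1)*(-517)/(2*23) = -1*1551/46 = -1551/46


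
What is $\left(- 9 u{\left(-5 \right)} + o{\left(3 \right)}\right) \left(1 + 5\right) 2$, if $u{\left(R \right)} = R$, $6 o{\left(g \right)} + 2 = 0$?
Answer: $536$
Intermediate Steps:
$o{\left(g \right)} = - \frac{1}{3}$ ($o{\left(g \right)} = - \frac{1}{3} + \frac{1}{6} \cdot 0 = - \frac{1}{3} + 0 = - \frac{1}{3}$)
$\left(- 9 u{\left(-5 \right)} + o{\left(3 \right)}\right) \left(1 + 5\right) 2 = \left(\left(-9\right) \left(-5\right) - \frac{1}{3}\right) \left(1 + 5\right) 2 = \left(45 - \frac{1}{3}\right) 6 \cdot 2 = \frac{134}{3} \cdot 12 = 536$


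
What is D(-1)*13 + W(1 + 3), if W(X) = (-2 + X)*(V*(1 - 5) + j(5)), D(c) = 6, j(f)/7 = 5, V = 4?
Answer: 116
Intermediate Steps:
j(f) = 35 (j(f) = 7*5 = 35)
W(X) = -38 + 19*X (W(X) = (-2 + X)*(4*(1 - 5) + 35) = (-2 + X)*(4*(-4) + 35) = (-2 + X)*(-16 + 35) = (-2 + X)*19 = -38 + 19*X)
D(-1)*13 + W(1 + 3) = 6*13 + (-38 + 19*(1 + 3)) = 78 + (-38 + 19*4) = 78 + (-38 + 76) = 78 + 38 = 116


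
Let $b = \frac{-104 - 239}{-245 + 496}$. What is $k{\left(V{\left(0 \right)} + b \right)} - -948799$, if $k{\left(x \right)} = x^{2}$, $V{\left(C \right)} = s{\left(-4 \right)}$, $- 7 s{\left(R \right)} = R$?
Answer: $\frac{2928990955760}{3087049} \approx 9.488 \cdot 10^{5}$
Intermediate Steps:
$s{\left(R \right)} = - \frac{R}{7}$
$b = - \frac{343}{251} \approx -1.3665$
$V{\left(C \right)} = \frac{4}{7}$ ($V{\left(C \right)} = \left(- \frac{1}{7}\right) \left(-4\right) = \frac{4}{7}$)
$k{\left(V{\left(0 \right)} + b \right)} - -948799 = \left(\frac{4}{7} - \frac{343}{251}\right)^{2} - -948799 = \left(- \frac{1397}{1757}\right)^{2} + 948799 = \frac{1951609}{3087049} + 948799 = \frac{2928990955760}{3087049}$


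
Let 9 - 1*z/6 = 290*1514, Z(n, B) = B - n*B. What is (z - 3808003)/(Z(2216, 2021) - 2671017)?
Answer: 6442309/7147532 ≈ 0.90133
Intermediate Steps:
Z(n, B) = B - B*n
z = -2634306 (z = 54 - 1740*1514 = 54 - 6*439060 = 54 - 2634360 = -2634306)
(z - 3808003)/(Z(2216, 2021) - 2671017) = (-2634306 - 3808003)/(2021*(1 - 1*2216) - 2671017) = -6442309/(2021*(1 - 2216) - 2671017) = -6442309/(2021*(-2215) - 2671017) = -6442309/(-4476515 - 2671017) = -6442309/(-7147532) = -6442309*(-1/7147532) = 6442309/7147532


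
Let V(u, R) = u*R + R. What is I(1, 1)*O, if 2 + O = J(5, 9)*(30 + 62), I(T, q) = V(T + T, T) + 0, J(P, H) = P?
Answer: 1374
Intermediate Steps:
V(u, R) = R + R*u (V(u, R) = R*u + R = R + R*u)
I(T, q) = T*(1 + 2*T) (I(T, q) = T*(1 + (T + T)) + 0 = T*(1 + 2*T) + 0 = T*(1 + 2*T))
O = 458 (O = -2 + 5*(30 + 62) = -2 + 5*92 = -2 + 460 = 458)
I(1, 1)*O = (1*(1 + 2*1))*458 = (1*(1 + 2))*458 = (1*3)*458 = 3*458 = 1374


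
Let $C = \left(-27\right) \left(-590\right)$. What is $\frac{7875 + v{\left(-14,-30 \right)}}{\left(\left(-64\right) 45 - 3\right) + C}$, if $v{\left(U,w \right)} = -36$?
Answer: $\frac{2613}{4349} \approx 0.60083$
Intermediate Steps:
$C = 15930$
$\frac{7875 + v{\left(-14,-30 \right)}}{\left(\left(-64\right) 45 - 3\right) + C} = \frac{7875 - 36}{\left(\left(-64\right) 45 - 3\right) + 15930} = \frac{7839}{\left(-2880 - 3\right) + 15930} = \frac{7839}{-2883 + 15930} = \frac{7839}{13047} = 7839 \cdot \frac{1}{13047} = \frac{2613}{4349}$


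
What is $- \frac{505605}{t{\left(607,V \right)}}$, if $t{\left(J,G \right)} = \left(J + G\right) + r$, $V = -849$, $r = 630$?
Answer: $- \frac{505605}{388} \approx -1303.1$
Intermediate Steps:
$t{\left(J,G \right)} = 630 + G + J$ ($t{\left(J,G \right)} = \left(J + G\right) + 630 = \left(G + J\right) + 630 = 630 + G + J$)
$- \frac{505605}{t{\left(607,V \right)}} = - \frac{505605}{630 - 849 + 607} = - \frac{505605}{388}$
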